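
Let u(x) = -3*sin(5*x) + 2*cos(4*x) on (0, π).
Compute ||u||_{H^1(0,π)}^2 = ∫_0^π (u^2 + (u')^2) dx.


||u||_{H^1(0,π)}^2 = -680/3 + 151*π

u'(x) = -8*sin(4*x) - 15*cos(5*x).
Expand u² and (u')² and integrate term by term on (0, π), using: for integers n ≥ 1, ∫_0^π sin²(nx) dx = ∫_0^π cos²(nx) dx = π/2; for n ≠ n', ∫_0^π sin(nx)sin(n'x) dx = ∫_0^π cos(nx)cos(n'x) dx = 0; and by product-to-sum, ∫_0^π sin(nx)cos(n'x) dx = ½∫_0^π [sin((n+n')x) + sin((n−n')x)] dx, which is 0 when n+n' is even and 2n/(n²−n'²) when n+n' is odd (it need not vanish on (0, π)).
  u² squared terms: (-3)²·∫sin(5x)² dx = 9·π/2 = 9*π/2;  (2)²·∫cos(4x)² dx = 4·π/2 = 2*π.
  u² cross terms: 2·(-3)·(2)·∫sin(5x)·cos(4x) dx = -12·(10/9) = -40/3.
  So ∫_0^π u² dx = 9*π/2 + 2*π − 40/3 = -40/3 + 13*π/2.
  (u')² squared terms: (-15)²·∫cos(5x)² dx = 225·π/2 = 225*π/2;  (-8)²·∫sin(4x)² dx = 64·π/2 = 32*π.
  (u')² cross terms: 2·(-15)·(-8)·∫cos(5x)·sin(4x) dx = 240·(-8/9) = -640/3.
  So ∫_0^π (u')² dx = 225*π/2 + 32*π − 640/3 = -640/3 + 289*π/2.
||u||_{H^1}^2 = (-40/3 + 13*π/2) + (-640/3 + 289*π/2) = -680/3 + 151*π.


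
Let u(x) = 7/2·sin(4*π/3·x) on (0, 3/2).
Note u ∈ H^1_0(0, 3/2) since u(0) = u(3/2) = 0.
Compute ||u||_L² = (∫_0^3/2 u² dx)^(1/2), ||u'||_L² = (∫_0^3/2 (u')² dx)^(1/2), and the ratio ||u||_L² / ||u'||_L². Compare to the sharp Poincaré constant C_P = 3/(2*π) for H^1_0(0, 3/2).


||u||_L² / ||u'||_L² = 3/(4*π) < C_P = 3/(2*π).

u(x) = 7/2·sin(4*π/3·x), so u'(x) = 14*π*cos(4*π*x/3)/3.
Writing u(x) = A·sin(kπx/L) with A = 7/2 and k = 2, use ∫_0^L sin²(kπx/L) dx = L/2 and ∫_0^L cos²(kπx/L) dx = L/2.
u² = 49/4·sin²(4*π/3·x) and (u')² = 196*π^2/9·cos²(4*π/3·x), and each of sin², cos² integrates to L/2 = 3/4 over (0, 3/2).
∫_0^3/2 u² dx = 147/16, so ||u||_L² = 7*sqrt(3)/4.
∫_0^3/2 (u')² dx = 49*π^2/3, so ||u'||_L² = 7*sqrt(3)*π/3.
Ratio ||u||_L² / ||u'||_L² = 3/(4*π).
Sharp Poincaré constant on H^1_0(0, 3/2) is C_P = L/π = 3/(2*π), achieved by sin(2*π/3·x).
This is the k = 2 harmonic; the ratio L/(kπ) is strictly less than C_P = L/π, consistent with the sharp inequality ||u||_L² ≤ C_P ||u'||_L².


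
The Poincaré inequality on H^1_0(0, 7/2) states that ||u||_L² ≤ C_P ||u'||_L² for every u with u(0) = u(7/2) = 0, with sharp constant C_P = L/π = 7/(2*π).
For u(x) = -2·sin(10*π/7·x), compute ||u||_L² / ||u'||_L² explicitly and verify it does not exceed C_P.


||u||_L² / ||u'||_L² = 7/(10*π) < C_P = 7/(2*π).

u(x) = -2·sin(10*π/7·x), so u'(x) = -20*π*cos(10*π*x/7)/7.
Writing u(x) = A·sin(kπx/L) with A = -2 and k = 5, use ∫_0^L sin²(kπx/L) dx = L/2 and ∫_0^L cos²(kπx/L) dx = L/2.
u² = 4·sin²(10*π/7·x) and (u')² = 400*π^2/49·cos²(10*π/7·x), and each of sin², cos² integrates to L/2 = 7/4 over (0, 7/2).
∫_0^7/2 u² dx = 7, so ||u||_L² = sqrt(7).
∫_0^7/2 (u')² dx = 100*π^2/7, so ||u'||_L² = 10*sqrt(7)*π/7.
Ratio ||u||_L² / ||u'||_L² = 7/(10*π).
Sharp Poincaré constant on H^1_0(0, 7/2) is C_P = L/π = 7/(2*π), achieved by sin(2*π/7·x).
This is the k = 5 harmonic; the ratio L/(kπ) is strictly less than C_P = L/π, consistent with the sharp inequality ||u||_L² ≤ C_P ||u'||_L².


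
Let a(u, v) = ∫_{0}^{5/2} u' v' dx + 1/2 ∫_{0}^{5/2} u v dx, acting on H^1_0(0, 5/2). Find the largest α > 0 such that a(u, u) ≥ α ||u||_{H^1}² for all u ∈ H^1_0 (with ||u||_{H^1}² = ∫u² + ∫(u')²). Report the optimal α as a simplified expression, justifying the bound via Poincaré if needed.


α = (25 + 8*π^2)/(2*(25 + 4*π^2))

Coercivity of a(·,·) on H^1_0(0, 5/2) means a(u, u) ≥ α ||u||_{H^1}² for every u ∈ H^1_0.
The interval has length L = 5/2, and Poincaré/coercivity depend only on L. Here a(u, u) = ∫(u')² + (1/2)·∫u².
Here 0 < c = 1/2 < 1. The condition a(u,u) ≥ α||u||_{H^1}² reads (1−α)∫(u')² ≥ (α−c)∫u². Any admissible α is ≤ 1 (rapidly oscillating u have ∫u²/∫(u')² → 0), and α = 1 would force 0 ≥ (1−c)∫u², impossible since c < 1; so 1−α > 0. By the sharp Poincaré inequality on H^1_0 of an interval of length L, ∫(u')² ≥ (π/L)²∫u² with equality for the first sine mode sin(π(x−x₀)/L) (x₀ the left endpoint), so the inequality holds for all u iff (1−α)(π/L)² ≥ α − c, i.e. α ≤ ((π/L)² + c)/((π/L)² + 1) = (1 + c(L/π)²)/(1 + (L/π)²). With (π/L)² = 4*π^2/25 and c = 1/2, the largest admissible constant is α = ((π/L)² + c)/((π/L)² + 1).
Simplifying, α = (25 + 8*π^2)/(2*(25 + 4*π^2)).


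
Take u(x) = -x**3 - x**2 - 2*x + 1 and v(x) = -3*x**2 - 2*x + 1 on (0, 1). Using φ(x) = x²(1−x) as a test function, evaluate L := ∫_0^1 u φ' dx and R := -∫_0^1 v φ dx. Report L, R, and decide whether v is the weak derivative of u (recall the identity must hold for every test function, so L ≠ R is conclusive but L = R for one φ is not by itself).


LHS = 11/30, RHS = 7/60. No, v is not the weak derivative of u.

u(x) = -x**3 - x**2 - 2*x + 1, classical derivative u'(x) = -3*x**2 - 2*x - 2.
φ(x) = x²(1−x), so φ'(x) = x*(2 - 3*x).
Note φ(0) = φ(1) = 0, so the boundary term u·φ vanishes.
LHS = ∫_0^1 u(x) φ'(x) dx = ∫_0^1 (3*x^5 + x^4 + 4*x^3 - 7*x^2 + 2*x) dx. Term by term:
  ∫_0^1 3*x^5 dx = 1/2;  ∫_0^1 x^4 dx = 1/5;  ∫_0^1 4*x^3 dx = 1;
  ∫_0^1 -7*x^2 dx = -7/3;  ∫_0^1 2*x dx = 1.
Sum: 1/2 + 1/5 + 1 − 7/3 + 1 = 11/30.
So LHS = 11/30.
∫_0^1 v(x) φ(x) dx = ∫_0^1 (3*x^5 - x^4 - 3*x^3 + x^2) dx. Term by term:
  ∫_0^1 3*x^5 dx = 1/2;  ∫_0^1 -x^4 dx = -1/5;  ∫_0^1 -3*x^3 dx = -3/4;
  ∫_0^1 x^2 dx = 1/3.
Sum: 1/2 − 1/5 − 3/4 + 1/3 = -7/60.
So RHS = -∫_0^1 v(x) φ(x) dx = 7/60.
LHS − RHS = 1/4 ≠ 0, so the identity fails.
(For a valid weak derivative the identity must hold for EVERY test function, in particular this one. The failure shows v is NOT the weak derivative of u.)
Correct weak derivative would be u'(x) = -3*x**2 - 2*x - 2.


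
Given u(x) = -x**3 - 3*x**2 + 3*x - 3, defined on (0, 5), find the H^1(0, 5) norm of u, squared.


||u||_{H^1}^2 = 275280/7

The H^1 norm (squared) on an interval (0, L) is
  ||u||_{H^1}^2 = ∫_0^L u(x)^2 dx + ∫_0^L u'(x)^2 dx.
Compute u'(x) = -3*x**2 - 6*x + 3.
Then u(x)^2 = x**6 + 6*x**5 + 3*x**4 - 12*x**3 + 27*x**2 - 18*x + 9 and u'(x)^2 = 9*x**4 + 36*x**3 + 18*x**2 - 36*x + 9.
Integrate each monomial from 0 to 5 using ∫_0^5 c·x^n dx = c·5^(n+1)/(n+1):
  ∫_0^5 u(x)^2 dx = ∫_0^5 (x^6 + 6*x^5 + 3*x^4 - 12*x^3 + 27*x^2 - 18*x + 9) dx. Term by term:
    ∫_0^5 x^6 dx = 78125/7;  ∫_0^5 6*x^5 dx = 15625;  ∫_0^5 3*x^4 dx = 1875;
    ∫_0^5 -12*x^3 dx = -1875;  ∫_0^5 27*x^2 dx = 1125;  ∫_0^5 -18*x dx = -225;
    ∫_0^5 9 dx = 45.
  Sum: 78125/7 + 15625 + 1875 − 1875 + 1125 − 225 + 45 = 194115/7.
  ∫_0^5 u'(x)^2 dx = ∫_0^5 (9*x^4 + 36*x^3 + 18*x^2 - 36*x + 9) dx. Term by term:
    ∫_0^5 9*x^4 dx = 5625;  ∫_0^5 36*x^3 dx = 5625;  ∫_0^5 18*x^2 dx = 750;
    ∫_0^5 -36*x dx = -450;  ∫_0^5 9 dx = 45.
  Sum: 5625 + 5625 + 750 − 450 + 45 = 11595.
Adding: ||u||_{H^1}^2 = 194115/7 + 11595 = 275280/7.


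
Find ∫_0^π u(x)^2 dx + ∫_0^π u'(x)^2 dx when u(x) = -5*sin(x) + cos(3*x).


||u||_{H^1(0,π)}^2 = 30*π

u'(x) = -3*sin(3*x) - 5*cos(x).
Expand u² and (u')² and integrate term by term on (0, π), using: for integers n ≥ 1, ∫_0^π sin²(nx) dx = ∫_0^π cos²(nx) dx = π/2; for n ≠ n', ∫_0^π sin(nx)sin(n'x) dx = ∫_0^π cos(nx)cos(n'x) dx = 0; and by product-to-sum, ∫_0^π sin(nx)cos(n'x) dx = ½∫_0^π [sin((n+n')x) + sin((n−n')x)] dx, which is 0 when n+n' is even and 2n/(n²−n'²) when n+n' is odd (it need not vanish on (0, π)).
  u² squared terms: (-5)²·∫sin(x)² dx = 25·π/2 = 25*π/2;  (1)²·∫cos(3x)² dx = 1·π/2 = π/2.
  u² cross terms: 2·(-5)·(1)·∫sin(x)·cos(3x) dx = -10·(0) = 0.
  So ∫_0^π u² dx = 25*π/2 + π/2 + 0 = 13*π.
  (u')² squared terms: (-5)²·∫cos(x)² dx = 25·π/2 = 25*π/2;  (-3)²·∫sin(3x)² dx = 9·π/2 = 9*π/2.
  (u')² cross terms: 2·(-5)·(-3)·∫cos(x)·sin(3x) dx = 30·(0) = 0.
  So ∫_0^π (u')² dx = 25*π/2 + 9*π/2 + 0 = 17*π.
||u||_{H^1}^2 = (13*π) + (17*π) = 30*π.


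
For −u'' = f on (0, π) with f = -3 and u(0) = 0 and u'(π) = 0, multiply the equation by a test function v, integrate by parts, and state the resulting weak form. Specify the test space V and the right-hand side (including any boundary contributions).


V = {v ∈ H^1(0, π) : v(0) = 0} (test functions vanish at x = 0 where u is specified); weak form: ∫_0^π u'v' dx = ∫_0^π (-3) v dx for all v ∈ V.

Multiply both sides by a test function v and integrate from 0 to π:
  ∫_0^π −u''(x) v(x) dx = ∫_0^π f(x) v(x) dx.
Integrate the LHS by parts once:
  ∫_0^π −u'' v dx = −[u'(x) v(x)]_0^π + ∫_0^π u'(x) v'(x) dx.
Thus ∫_0^π u'(x) v'(x) dx = ∫_0^π f(x) v(x) dx + [u'(x) v(x)]_0^π.
Choose V so that boundary terms are either known or forced to vanish.
Mixed BC: u(0) = 0 (Dirichlet) and u'(π) = 0 (Neumann). Define V = {v ∈ H^1(0, π) : v(0) = 0}. Then [u' v]_0^π = u'(π)·v(π) − u'(0)·0 = 0.
Weak formulation: find u (satisfying any essential BC) such that ∫_0^π u'(x) v'(x) dx = ∫_0^π f v dx for all v ∈ V (Dirichlet at 0 absorbed into V; the Neumann datum at x = π is zero, so no boundary term remains).
Substituting f(x) = -3, the right-hand side is ∫_0^π (-3) v dx.


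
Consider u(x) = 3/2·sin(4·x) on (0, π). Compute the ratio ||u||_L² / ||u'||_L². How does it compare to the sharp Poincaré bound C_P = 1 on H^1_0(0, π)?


||u||_L² / ||u'||_L² = 1/4 < C_P = 1.

u(x) = 3/2·sin(4·x), so u'(x) = 6*cos(4*x).
Writing u(x) = A·sin(kπx/L) with A = 3/2 and k = 4, use ∫_0^L sin²(kπx/L) dx = L/2 and ∫_0^L cos²(kπx/L) dx = L/2.
u² = 9/4·sin²(4·x) and (u')² = 36·cos²(4·x), and each of sin², cos² integrates to L/2 = π/2 over (0, π).
∫_0^π u² dx = 9*π/8, so ||u||_L² = 3*sqrt(2)*sqrt(π)/4.
∫_0^π (u')² dx = 18*π, so ||u'||_L² = 3*sqrt(2)*sqrt(π).
Ratio ||u||_L² / ||u'||_L² = 1/4.
Sharp Poincaré constant on H^1_0(0, π) is C_P = L/π = 1, achieved by sin(x).
This is the k = 4 harmonic; the ratio L/(kπ) is strictly less than C_P = L/π, consistent with the sharp inequality ||u||_L² ≤ C_P ||u'||_L².


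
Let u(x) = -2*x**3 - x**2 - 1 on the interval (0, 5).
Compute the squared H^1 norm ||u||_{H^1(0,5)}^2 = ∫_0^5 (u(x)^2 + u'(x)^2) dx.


||u||_{H^1}^2 = 1739105/21

The H^1 norm (squared) on an interval (0, L) is
  ||u||_{H^1}^2 = ∫_0^L u(x)^2 dx + ∫_0^L u'(x)^2 dx.
Compute u'(x) = -6*x**2 - 2*x.
Then u(x)^2 = 4*x**6 + 4*x**5 + x**4 + 4*x**3 + 2*x**2 + 1 and u'(x)^2 = 36*x**4 + 24*x**3 + 4*x**2.
Integrate each monomial from 0 to 5 using ∫_0^5 c·x^n dx = c·5^(n+1)/(n+1):
  ∫_0^5 u(x)^2 dx = ∫_0^5 (4*x^6 + 4*x^5 + x^4 + 4*x^3 + 2*x^2 + 1) dx. Term by term:
    ∫_0^5 4*x^6 dx = 312500/7;  ∫_0^5 4*x^5 dx = 31250/3;  ∫_0^5 x^4 dx = 625;
    ∫_0^5 4*x^3 dx = 625;  ∫_0^5 2*x^2 dx = 250/3;  ∫_0^5 1 dx = 5.
  Sum: 312500/7 + 31250/3 + 625 + 625 + 250/3 + 5 = 394785/7.
  ∫_0^5 u'(x)^2 dx = ∫_0^5 (36*x^4 + 24*x^3 + 4*x^2) dx. Term by term:
    ∫_0^5 36*x^4 dx = 22500;  ∫_0^5 24*x^3 dx = 3750;  ∫_0^5 4*x^2 dx = 500/3.
  Sum: 22500 + 3750 + 500/3 = 79250/3.
Adding: ||u||_{H^1}^2 = 394785/7 + 79250/3 = 1739105/21.


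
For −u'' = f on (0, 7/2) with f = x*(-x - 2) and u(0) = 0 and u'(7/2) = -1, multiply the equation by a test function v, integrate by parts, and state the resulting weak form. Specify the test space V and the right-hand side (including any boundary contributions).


V = {v ∈ H^1(0, 7/2) : v(0) = 0} (test functions vanish at x = 0 where u is specified); weak form: ∫_0^7/2 u'v' dx = ∫_0^7/2 (x*(-x - 2)) v dx − v(7/2) for all v ∈ V.

Multiply both sides by a test function v and integrate from 0 to 7/2:
  ∫_0^7/2 −u''(x) v(x) dx = ∫_0^7/2 f(x) v(x) dx.
Integrate the LHS by parts once:
  ∫_0^7/2 −u'' v dx = −[u'(x) v(x)]_0^7/2 + ∫_0^7/2 u'(x) v'(x) dx.
Thus ∫_0^7/2 u'(x) v'(x) dx = ∫_0^7/2 f(x) v(x) dx + [u'(x) v(x)]_0^7/2.
Choose V so that boundary terms are either known or forced to vanish.
Mixed BC: u(0) = 0 (Dirichlet) and u'(7/2) = -1 (Neumann). Define V = {v ∈ H^1(0, 7/2) : v(0) = 0}. Then [u' v]_0^7/2 = u'(7/2)·v(7/2) − u'(0)·0 = − v(7/2).
Weak formulation: find u (satisfying any essential BC) such that ∫_0^7/2 u'(x) v'(x) dx = ∫_0^7/2 f v dx − v(7/2) for all v ∈ V (Dirichlet at 0 absorbed into V; Neumann datum at x = 7/2 contributes the boundary term).
Substituting f(x) = x*(-x - 2), the right-hand side is ∫_0^7/2 (x*(-x - 2)) v dx − v(7/2).


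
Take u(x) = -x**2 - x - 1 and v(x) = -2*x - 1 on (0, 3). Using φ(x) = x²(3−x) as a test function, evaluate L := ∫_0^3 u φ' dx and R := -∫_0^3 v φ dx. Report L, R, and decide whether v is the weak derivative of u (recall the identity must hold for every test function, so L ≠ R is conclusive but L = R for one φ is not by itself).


LHS = 621/20, RHS = 621/20. Yes, v = u' weakly.

u(x) = -x**2 - x - 1, classical derivative u'(x) = -2*x - 1.
φ(x) = x²(3−x), so φ'(x) = 3*x*(2 - x).
Note φ(0) = φ(3) = 0, so the boundary term u·φ vanishes.
LHS = ∫_0^3 u(x) φ'(x) dx = ∫_0^3 (3*x^4 - 3*x^3 - 3*x^2 - 6*x) dx. Term by term:
  ∫_0^3 3*x^4 dx = 729/5;  ∫_0^3 -3*x^3 dx = -243/4;  ∫_0^3 -3*x^2 dx = -27;
  ∫_0^3 -6*x dx = -27.
Sum: 729/5 − 243/4 − 27 − 27 = 621/20.
So LHS = 621/20.
∫_0^3 v(x) φ(x) dx = ∫_0^3 (2*x^4 - 5*x^3 - 3*x^2) dx. Term by term:
  ∫_0^3 2*x^4 dx = 486/5;  ∫_0^3 -5*x^3 dx = -405/4;  ∫_0^3 -3*x^2 dx = -27.
Sum: 486/5 − 405/4 − 27 = -621/20.
So RHS = -∫_0^3 v(x) φ(x) dx = 621/20.
LHS = RHS, so the identity holds for this test φ.
Moreover u is smooth here and v(x) = u'(x) = -2*x - 1 pointwise, so the identity holds for every test function. Hence v is the weak derivative of u.


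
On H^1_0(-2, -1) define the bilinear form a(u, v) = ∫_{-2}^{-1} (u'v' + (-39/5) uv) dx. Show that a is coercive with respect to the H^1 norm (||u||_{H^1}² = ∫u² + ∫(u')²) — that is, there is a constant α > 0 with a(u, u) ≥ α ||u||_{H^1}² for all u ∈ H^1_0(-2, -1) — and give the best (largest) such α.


α = (-39/5 + π^2)/(1 + π^2)

Coercivity of a(·,·) on H^1_0(-2, -1) means a(u, u) ≥ α ||u||_{H^1}² for every u ∈ H^1_0.
The interval has length L = 1, and Poincaré/coercivity depend only on L. Here a(u, u) = ∫(u')² + (-39/5)·∫u².
Here c = -39/5 < 0 with |c| < (π/L)² = π^2, so coercivity still holds. The condition a(u,u) ≥ α||u||_{H^1}² reads (1−α)∫(u')² ≥ (α−c)∫u². Any admissible α is ≤ 1 (rapidly oscillating u have ∫u²/∫(u')² → 0), and α = 1 would force 0 ≥ (1−c)∫u², impossible since c < 1; so 1−α > 0. By the sharp Poincaré inequality on H^1_0 of an interval of length L, ∫(u')² ≥ (π/L)²∫u² with equality for the first sine mode sin(π(x−x₀)/L) (x₀ the left endpoint), so the inequality holds for all u iff (1−α)(π/L)² ≥ α − c, i.e. α ≤ ((π/L)² + c)/((π/L)² + 1) = (1 + c(L/π)²)/(1 + (L/π)²). (Direct route, valid since c ≤ 0: Poincaré gives c∫u² ≥ c(L/π)²∫(u')², so a(u,u) ≥ (1 + c(L/π)²)∫(u')², while ||u||_{H^1}² ≤ (1 + (L/π)²)∫(u')²; dividing yields the same α.) With (π/L)² = π^2 and c = -39/5, the largest admissible constant is α = ((π/L)² + c)/((π/L)² + 1).
Simplifying, α = (-39/5 + π^2)/(1 + π^2).


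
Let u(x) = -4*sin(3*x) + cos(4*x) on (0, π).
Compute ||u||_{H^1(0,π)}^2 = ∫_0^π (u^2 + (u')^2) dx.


||u||_{H^1(0,π)}^2 = 816/7 + 177*π/2

u'(x) = -4*sin(4*x) - 12*cos(3*x).
Expand u² and (u')² and integrate term by term on (0, π), using: for integers n ≥ 1, ∫_0^π sin²(nx) dx = ∫_0^π cos²(nx) dx = π/2; for n ≠ n', ∫_0^π sin(nx)sin(n'x) dx = ∫_0^π cos(nx)cos(n'x) dx = 0; and by product-to-sum, ∫_0^π sin(nx)cos(n'x) dx = ½∫_0^π [sin((n+n')x) + sin((n−n')x)] dx, which is 0 when n+n' is even and 2n/(n²−n'²) when n+n' is odd (it need not vanish on (0, π)).
  u² squared terms: (-4)²·∫sin(3x)² dx = 16·π/2 = 8*π;  (1)²·∫cos(4x)² dx = 1·π/2 = π/2.
  u² cross terms: 2·(-4)·(1)·∫sin(3x)·cos(4x) dx = -8·(-6/7) = 48/7.
  So ∫_0^π u² dx = 8*π + π/2 + 48/7 = 48/7 + 17*π/2.
  (u')² squared terms: (-12)²·∫cos(3x)² dx = 144·π/2 = 72*π;  (-4)²·∫sin(4x)² dx = 16·π/2 = 8*π.
  (u')² cross terms: 2·(-12)·(-4)·∫cos(3x)·sin(4x) dx = 96·(8/7) = 768/7.
  So ∫_0^π (u')² dx = 72*π + 8*π + 768/7 = 768/7 + 80*π.
||u||_{H^1}^2 = (48/7 + 17*π/2) + (768/7 + 80*π) = 816/7 + 177*π/2.


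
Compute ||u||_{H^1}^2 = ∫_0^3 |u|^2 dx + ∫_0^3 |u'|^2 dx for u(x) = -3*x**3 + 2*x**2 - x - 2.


||u||_{H^1}^2 = 165216/35

The H^1 norm (squared) on an interval (0, L) is
  ||u||_{H^1}^2 = ∫_0^L u(x)^2 dx + ∫_0^L u'(x)^2 dx.
Compute u'(x) = -9*x**2 + 4*x - 1.
Then u(x)^2 = 9*x**6 - 12*x**5 + 10*x**4 + 8*x**3 - 7*x**2 + 4*x + 4 and u'(x)^2 = 81*x**4 - 72*x**3 + 34*x**2 - 8*x + 1.
Integrate each monomial from 0 to 3 using ∫_0^3 c·x^n dx = c·3^(n+1)/(n+1):
  ∫_0^3 u(x)^2 dx = ∫_0^3 (9*x^6 - 12*x^5 + 10*x^4 + 8*x^3 - 7*x^2 + 4*x + 4) dx. Term by term:
    ∫_0^3 9*x^6 dx = 19683/7;  ∫_0^3 -12*x^5 dx = -1458;  ∫_0^3 10*x^4 dx = 486;
    ∫_0^3 8*x^3 dx = 162;  ∫_0^3 -7*x^2 dx = -63;  ∫_0^3 4*x dx = 18;
    ∫_0^3 4 dx = 12.
  Sum: 19683/7 − 1458 + 486 + 162 − 63 + 18 + 12 = 13782/7.
  ∫_0^3 u'(x)^2 dx = ∫_0^3 (81*x^4 - 72*x^3 + 34*x^2 - 8*x + 1) dx. Term by term:
    ∫_0^3 81*x^4 dx = 19683/5;  ∫_0^3 -72*x^3 dx = -1458;  ∫_0^3 34*x^2 dx = 306;
    ∫_0^3 -8*x dx = -36;  ∫_0^3 1 dx = 3.
  Sum: 19683/5 − 1458 + 306 − 36 + 3 = 13758/5.
Adding: ||u||_{H^1}^2 = 13782/7 + 13758/5 = 165216/35.


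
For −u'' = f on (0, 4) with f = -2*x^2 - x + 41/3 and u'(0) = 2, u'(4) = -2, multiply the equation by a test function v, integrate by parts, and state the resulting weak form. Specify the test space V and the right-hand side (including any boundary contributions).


V = H^1(0, 4) (v unrestricted at boundary; u is determined up to an additive constant); weak form: ∫_0^4 u'v' dx = ∫_0^4 (-2*x^2 - x + 41/3) v dx − 2·v(4) − 2·v(0) for all v ∈ V.

Multiply both sides by a test function v and integrate from 0 to 4:
  ∫_0^4 −u''(x) v(x) dx = ∫_0^4 f(x) v(x) dx.
Integrate the LHS by parts once:
  ∫_0^4 −u'' v dx = −[u'(x) v(x)]_0^4 + ∫_0^4 u'(x) v'(x) dx.
Thus ∫_0^4 u'(x) v'(x) dx = ∫_0^4 f(x) v(x) dx + [u'(x) v(x)]_0^4.
Choose V so that boundary terms are either known or forced to vanish.
u has inhomogeneous Neumann u'(0) = 2, u'(4) = -2. [u' v]_0^4 = (-2)·v(4) − (2)·v(0) = − 2·v(4) − 2·v(0). Take V = H^1(0, 4); boundary term becomes part of RHS.
Weak formulation: find u (satisfying any essential BC) such that ∫_0^4 u'(x) v'(x) dx = ∫_0^4 f v dx − 2·v(4) − 2·v(0) for all v ∈ V (Neumann data are natural BCs: they enter the RHS as boundary terms).
Substituting f(x) = -2*x^2 - x + 41/3, the right-hand side is ∫_0^4 (-2*x^2 - x + 41/3) v dx − 2·v(4) − 2·v(0).
Compatibility check (pure Neumann): taking v ≡ 1 ∈ V gives 0 = ∫_0^4 f dx + (-2) − (2), i.e. ∫_0^4 f dx must equal u'(0) − u'(4) = 4. Indeed ∫_0^4 (-2*x^2 - x + 41/3) dx = 4, so the data are compatible. The solution is then unique only up to an additive constant (fix it e.g. by requiring ∫_0^4 u dx = 0).


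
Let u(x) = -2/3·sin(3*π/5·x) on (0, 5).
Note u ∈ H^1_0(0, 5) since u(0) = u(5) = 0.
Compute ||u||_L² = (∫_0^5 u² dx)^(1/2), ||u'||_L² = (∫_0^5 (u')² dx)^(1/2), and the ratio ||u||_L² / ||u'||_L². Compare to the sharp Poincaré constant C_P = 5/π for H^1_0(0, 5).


||u||_L² / ||u'||_L² = 5/(3*π) < C_P = 5/π.

u(x) = -2/3·sin(3*π/5·x), so u'(x) = -2*π*cos(3*π*x/5)/5.
Writing u(x) = A·sin(kπx/L) with A = -2/3 and k = 3, use ∫_0^L sin²(kπx/L) dx = L/2 and ∫_0^L cos²(kπx/L) dx = L/2.
u² = 4/9·sin²(3*π/5·x) and (u')² = 4*π^2/25·cos²(3*π/5·x), and each of sin², cos² integrates to L/2 = 5/2 over (0, 5).
∫_0^5 u² dx = 10/9, so ||u||_L² = sqrt(10)/3.
∫_0^5 (u')² dx = 2*π^2/5, so ||u'||_L² = sqrt(10)*π/5.
Ratio ||u||_L² / ||u'||_L² = 5/(3*π).
Sharp Poincaré constant on H^1_0(0, 5) is C_P = L/π = 5/π, achieved by sin(π/5·x).
This is the k = 3 harmonic; the ratio L/(kπ) is strictly less than C_P = L/π, consistent with the sharp inequality ||u||_L² ≤ C_P ||u'||_L².


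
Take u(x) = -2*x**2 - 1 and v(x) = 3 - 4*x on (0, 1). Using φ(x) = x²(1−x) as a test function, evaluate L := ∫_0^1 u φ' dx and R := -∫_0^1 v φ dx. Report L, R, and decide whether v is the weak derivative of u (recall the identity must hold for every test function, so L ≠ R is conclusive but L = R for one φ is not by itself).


LHS = 1/5, RHS = -1/20. No, v is not the weak derivative of u.

u(x) = -2*x**2 - 1, classical derivative u'(x) = -4*x.
φ(x) = x²(1−x), so φ'(x) = x*(2 - 3*x).
Note φ(0) = φ(1) = 0, so the boundary term u·φ vanishes.
LHS = ∫_0^1 u(x) φ'(x) dx = ∫_0^1 (6*x^4 - 4*x^3 + 3*x^2 - 2*x) dx. Term by term:
  ∫_0^1 6*x^4 dx = 6/5;  ∫_0^1 -4*x^3 dx = -1;  ∫_0^1 3*x^2 dx = 1;
  ∫_0^1 -2*x dx = -1.
Sum: 6/5 − 1 + 1 − 1 = 1/5.
So LHS = 1/5.
∫_0^1 v(x) φ(x) dx = ∫_0^1 (4*x^4 - 7*x^3 + 3*x^2) dx. Term by term:
  ∫_0^1 4*x^4 dx = 4/5;  ∫_0^1 -7*x^3 dx = -7/4;  ∫_0^1 3*x^2 dx = 1.
Sum: 4/5 − 7/4 + 1 = 1/20.
So RHS = -∫_0^1 v(x) φ(x) dx = -1/20.
LHS − RHS = 1/4 ≠ 0, so the identity fails.
(For a valid weak derivative the identity must hold for EVERY test function, in particular this one. The failure shows v is NOT the weak derivative of u.)
Correct weak derivative would be u'(x) = -4*x.


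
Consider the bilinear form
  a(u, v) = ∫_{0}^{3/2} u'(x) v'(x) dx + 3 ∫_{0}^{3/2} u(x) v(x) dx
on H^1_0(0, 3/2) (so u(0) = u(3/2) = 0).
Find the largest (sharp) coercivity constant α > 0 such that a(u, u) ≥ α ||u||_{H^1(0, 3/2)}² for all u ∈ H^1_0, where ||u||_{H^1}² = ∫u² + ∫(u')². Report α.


α = 1

Coercivity of a(·,·) on H^1_0(0, 3/2) means a(u, u) ≥ α ||u||_{H^1}² for every u ∈ H^1_0.
The interval has length L = 3/2, and Poincaré/coercivity depend only on L. Here a(u, u) = ∫(u')² + (3)·∫u².
Here c = 3 ≥ 1, so a(u,u) = ∫(u')² + c∫u² ≥ ∫(u')² + ∫u² = ||u||_{H^1}², i.e. α = 1 works. No larger α is possible: a(u,u) ≥ α||u||_{H^1}² means (1−α)∫(u')² ≥ (α−c)∫u², and for the modes u_n = sin(nπ(x−x₀)/L) (x₀ the left endpoint) one has ∫u_n²/∫(u_n')² = (L/(nπ))² → 0, so a(u_n,u_n)/||u_n||_{H^1}² → 1. Hence the optimal constant is α = 1.
Therefore α = 1.


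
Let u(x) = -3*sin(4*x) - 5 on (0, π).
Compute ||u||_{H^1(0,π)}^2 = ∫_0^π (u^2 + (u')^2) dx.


||u||_{H^1(0,π)}^2 = 203*π/2

u'(x) = -12*cos(4*x).
Expand u² and (u')² and integrate term by term on (0, π), using: for integers n ≥ 1, ∫_0^π sin²(nx) dx = ∫_0^π cos²(nx) dx = π/2; for n ≠ n', ∫_0^π sin(nx)sin(n'x) dx = ∫_0^π cos(nx)cos(n'x) dx = 0; and by product-to-sum, ∫_0^π sin(nx)cos(n'x) dx = ½∫_0^π [sin((n+n')x) + sin((n−n')x)] dx, which is 0 when n+n' is even and 2n/(n²−n'²) when n+n' is odd (it need not vanish on (0, π)). For the constant mode: ∫_0^π 1 dx = π, ∫_0^π cos(nx) dx = 0, ∫_0^π sin(nx) dx = (1−(−1)^n)/n.
  u² squared terms: (-5)²·∫1 dx = 25·π = 25*π;  (-3)²·∫sin(4x)² dx = 9·π/2 = 9*π/2.
  u² cross terms: 2·(-5)·(-3)·∫1·sin(4x) dx = 30·(0) = 0.
  So ∫_0^π u² dx = 25*π + 9*π/2 + 0 = 59*π/2.
  (u')² squared terms: (-12)²·∫cos(4x)² dx = 144·π/2 = 72*π.
  So ∫_0^π (u')² dx = 72*π.
||u||_{H^1}^2 = (59*π/2) + (72*π) = 203*π/2.


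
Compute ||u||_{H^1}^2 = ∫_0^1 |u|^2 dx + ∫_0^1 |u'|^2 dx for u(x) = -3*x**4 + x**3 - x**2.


||u||_{H^1}^2 = 2719/140

The H^1 norm (squared) on an interval (0, L) is
  ||u||_{H^1}^2 = ∫_0^L u(x)^2 dx + ∫_0^L u'(x)^2 dx.
Compute u'(x) = -12*x**3 + 3*x**2 - 2*x.
Then u(x)^2 = 9*x**8 - 6*x**7 + 7*x**6 - 2*x**5 + x**4 and u'(x)^2 = 144*x**6 - 72*x**5 + 57*x**4 - 12*x**3 + 4*x**2.
Integrate each monomial from 0 to 1 using ∫_0^1 c·x^n dx = c·1^(n+1)/(n+1):
  ∫_0^1 u(x)^2 dx = ∫_0^1 (9*x^8 - 6*x^7 + 7*x^6 - 2*x^5 + x^4) dx. Term by term:
    ∫_0^1 9*x^8 dx = 1;  ∫_0^1 -6*x^7 dx = -3/4;  ∫_0^1 7*x^6 dx = 1;
    ∫_0^1 -2*x^5 dx = -1/3;  ∫_0^1 x^4 dx = 1/5.
  Sum: 1 − 3/4 + 1 − 1/3 + 1/5 = 67/60.
  ∫_0^1 u'(x)^2 dx = ∫_0^1 (144*x^6 - 72*x^5 + 57*x^4 - 12*x^3 + 4*x^2) dx. Term by term:
    ∫_0^1 144*x^6 dx = 144/7;  ∫_0^1 -72*x^5 dx = -12;  ∫_0^1 57*x^4 dx = 57/5;
    ∫_0^1 -12*x^3 dx = -3;  ∫_0^1 4*x^2 dx = 4/3.
  Sum: 144/7 − 12 + 57/5 − 3 + 4/3 = 1922/105.
Adding: ||u||_{H^1}^2 = 67/60 + 1922/105 = 2719/140.


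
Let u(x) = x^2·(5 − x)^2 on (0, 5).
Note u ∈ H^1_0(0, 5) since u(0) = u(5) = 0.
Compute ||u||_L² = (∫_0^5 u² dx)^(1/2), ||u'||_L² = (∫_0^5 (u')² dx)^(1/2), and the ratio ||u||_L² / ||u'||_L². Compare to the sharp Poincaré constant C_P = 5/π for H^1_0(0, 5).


||u||_L² / ||u'||_L² = 5*sqrt(3)/6 < C_P = 5/π.

u(x) = x^2·(5 − x)^2, so u'(x) = 2*x*(x - 5)*(2*x - 5).
u(x) = x^2·(5 − x)^2 vanishes at x = 0 and x = 5, so u ∈ H^1_0(0, 5). Differentiate via the product rule and integrate the resulting polynomials term by term.
  ∫_0^5 u² dx = ∫_0^5 (x^8 - 20*x^7 + 150*x^6 - 500*x^5 + 625*x^4) dx. Term by term:
    ∫_0^5 x^8 dx = 1953125/9;  ∫_0^5 -20*x^7 dx = -1953125/2;  ∫_0^5 150*x^6 dx = 11718750/7;
    ∫_0^5 -500*x^5 dx = -3906250/3;  ∫_0^5 625*x^4 dx = 390625.
  Sum: 1953125/9 − 1953125/2 + 11718750/7 − 3906250/3 + 390625 = 390625/126.
  ∫_0^5 (u')² dx = ∫_0^5 (16*x^6 - 240*x^5 + 1300*x^4 - 3000*x^3 + 2500*x^2) dx. Term by term:
    ∫_0^5 16*x^6 dx = 1250000/7;  ∫_0^5 -240*x^5 dx = -625000;  ∫_0^5 1300*x^4 dx = 812500;
    ∫_0^5 -3000*x^3 dx = -468750;  ∫_0^5 2500*x^2 dx = 312500/3.
  Sum: 1250000/7 − 625000 + 812500 − 468750 + 312500/3 = 31250/21.
∫_0^5 u² dx = 390625/126, so ||u||_L² = 625*sqrt(14)/42.
∫_0^5 (u')² dx = 31250/21, so ||u'||_L² = 125*sqrt(42)/21.
Ratio ||u||_L² / ||u'||_L² = 5*sqrt(3)/6.
Sharp Poincaré constant on H^1_0(0, 5) is C_P = L/π = 5/π, achieved by sin(π/5·x).
A polynomial bump cannot attain the sharp Poincaré constant (only the first sine eigenfunction does), so the ratio is strictly less than C_P, consistent with ||u||_L² ≤ C_P ||u'||_L².


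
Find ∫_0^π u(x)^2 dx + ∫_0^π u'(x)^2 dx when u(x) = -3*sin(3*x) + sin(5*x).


||u||_{H^1(0,π)}^2 = 58*π

u'(x) = -9*cos(3*x) + 5*cos(5*x).
Expand u² and (u')² and integrate term by term on (0, π), using: for integers n ≥ 1, ∫_0^π sin²(nx) dx = ∫_0^π cos²(nx) dx = π/2; for n ≠ n', ∫_0^π sin(nx)sin(n'x) dx = ∫_0^π cos(nx)cos(n'x) dx = 0; and by product-to-sum, ∫_0^π sin(nx)cos(n'x) dx = ½∫_0^π [sin((n+n')x) + sin((n−n')x)] dx, which is 0 when n+n' is even and 2n/(n²−n'²) when n+n' is odd (it need not vanish on (0, π)).
  u² squared terms: (-3)²·∫sin(3x)² dx = 9·π/2 = 9*π/2;  (1)²·∫sin(5x)² dx = 1·π/2 = π/2.
  u² cross terms: 2·(-3)·(1)·∫sin(3x)·sin(5x) dx = -6·(0) = 0.
  So ∫_0^π u² dx = 9*π/2 + π/2 + 0 = 5*π.
  (u')² squared terms: (-9)²·∫cos(3x)² dx = 81·π/2 = 81*π/2;  (5)²·∫cos(5x)² dx = 25·π/2 = 25*π/2.
  (u')² cross terms: 2·(-9)·(5)·∫cos(3x)·cos(5x) dx = -90·(0) = 0.
  So ∫_0^π (u')² dx = 81*π/2 + 25*π/2 + 0 = 53*π.
||u||_{H^1}^2 = (5*π) + (53*π) = 58*π.


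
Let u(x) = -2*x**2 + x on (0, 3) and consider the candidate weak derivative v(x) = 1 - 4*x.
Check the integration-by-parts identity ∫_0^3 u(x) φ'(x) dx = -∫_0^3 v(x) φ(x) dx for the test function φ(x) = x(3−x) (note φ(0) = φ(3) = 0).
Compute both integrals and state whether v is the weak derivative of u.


LHS = 45/2, RHS = 45/2. Yes, v = u' weakly.

u(x) = -2*x**2 + x, classical derivative u'(x) = 1 - 4*x.
φ(x) = x(3−x), so φ'(x) = 3 - 2*x.
Note φ(0) = φ(3) = 0, so the boundary term u·φ vanishes.
LHS = ∫_0^3 u(x) φ'(x) dx = ∫_0^3 (4*x^3 - 8*x^2 + 3*x) dx. Term by term:
  ∫_0^3 4*x^3 dx = 81;  ∫_0^3 -8*x^2 dx = -72;  ∫_0^3 3*x dx = 27/2.
Sum: 81 − 72 + 27/2 = 45/2.
So LHS = 45/2.
∫_0^3 v(x) φ(x) dx = ∫_0^3 (4*x^3 - 13*x^2 + 3*x) dx. Term by term:
  ∫_0^3 4*x^3 dx = 81;  ∫_0^3 -13*x^2 dx = -117;  ∫_0^3 3*x dx = 27/2.
Sum: 81 − 117 + 27/2 = -45/2.
So RHS = -∫_0^3 v(x) φ(x) dx = 45/2.
LHS = RHS, so the identity holds for this test φ.
Moreover u is smooth here and v(x) = u'(x) = 1 - 4*x pointwise, so the identity holds for every test function. Hence v is the weak derivative of u.


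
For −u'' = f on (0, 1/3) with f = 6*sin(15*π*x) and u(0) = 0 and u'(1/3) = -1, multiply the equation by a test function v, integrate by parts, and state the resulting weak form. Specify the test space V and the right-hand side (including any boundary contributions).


V = {v ∈ H^1(0, 1/3) : v(0) = 0} (test functions vanish at x = 0 where u is specified); weak form: ∫_0^1/3 u'v' dx = ∫_0^1/3 (6*sin(15*π*x)) v dx − v(1/3) for all v ∈ V.

Multiply both sides by a test function v and integrate from 0 to 1/3:
  ∫_0^1/3 −u''(x) v(x) dx = ∫_0^1/3 f(x) v(x) dx.
Integrate the LHS by parts once:
  ∫_0^1/3 −u'' v dx = −[u'(x) v(x)]_0^1/3 + ∫_0^1/3 u'(x) v'(x) dx.
Thus ∫_0^1/3 u'(x) v'(x) dx = ∫_0^1/3 f(x) v(x) dx + [u'(x) v(x)]_0^1/3.
Choose V so that boundary terms are either known or forced to vanish.
Mixed BC: u(0) = 0 (Dirichlet) and u'(1/3) = -1 (Neumann). Define V = {v ∈ H^1(0, 1/3) : v(0) = 0}. Then [u' v]_0^1/3 = u'(1/3)·v(1/3) − u'(0)·0 = − v(1/3).
Weak formulation: find u (satisfying any essential BC) such that ∫_0^1/3 u'(x) v'(x) dx = ∫_0^1/3 f v dx − v(1/3) for all v ∈ V (Dirichlet at 0 absorbed into V; Neumann datum at x = 1/3 contributes the boundary term).
Substituting f(x) = 6*sin(15*π*x), the right-hand side is ∫_0^1/3 (6*sin(15*π*x)) v dx − v(1/3).


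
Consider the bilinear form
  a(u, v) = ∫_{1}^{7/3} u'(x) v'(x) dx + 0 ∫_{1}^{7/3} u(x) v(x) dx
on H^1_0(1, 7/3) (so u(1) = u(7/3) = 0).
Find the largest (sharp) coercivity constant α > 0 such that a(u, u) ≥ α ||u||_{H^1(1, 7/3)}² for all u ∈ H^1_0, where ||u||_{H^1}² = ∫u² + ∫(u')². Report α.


α = 9*π^2/(16 + 9*π^2)

Coercivity of a(·,·) on H^1_0(1, 7/3) means a(u, u) ≥ α ||u||_{H^1}² for every u ∈ H^1_0.
The interval has length L = 4/3, and Poincaré/coercivity depend only on L. Here a(u, u) = ∫(u')² + (0)·∫u².
Here c = 0, so a(u,u) = ∫(u')² alone. The condition a(u,u) ≥ α||u||_{H^1}² reads (1−α)∫(u')² ≥ (α−c)∫u². Any admissible α is ≤ 1 (rapidly oscillating u have ∫u²/∫(u')² → 0), and α = 1 would force 0 ≥ (1−c)∫u², impossible since c < 1; so 1−α > 0. By the sharp Poincaré inequality on H^1_0 of an interval of length L, ∫(u')² ≥ (π/L)²∫u² with equality for the first sine mode sin(π(x−x₀)/L) (x₀ the left endpoint), so the inequality holds for all u iff (1−α)(π/L)² ≥ α − c, i.e. α ≤ ((π/L)² + c)/((π/L)² + 1) = (1 + c(L/π)²)/(1 + (L/π)²). (Direct route, valid since c ≤ 0: Poincaré gives c∫u² ≥ c(L/π)²∫(u')², so a(u,u) ≥ (1 + c(L/π)²)∫(u')², while ||u||_{H^1}² ≤ (1 + (L/π)²)∫(u')²; dividing yields the same α.) With (π/L)² = 9*π^2/16 and c = 0, the largest admissible constant is α = ((π/L)² + c)/((π/L)² + 1).
Simplifying, α = 9*π^2/(16 + 9*π^2).


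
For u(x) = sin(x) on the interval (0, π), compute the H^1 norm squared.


||u||_{H^1(0,π)}^2 = π

u'(x) = cos(x).
Expand u² and (u')² and integrate term by term on (0, π), using: for integers n ≥ 1, ∫_0^π sin²(nx) dx = ∫_0^π cos²(nx) dx = π/2; for n ≠ n', ∫_0^π sin(nx)sin(n'x) dx = ∫_0^π cos(nx)cos(n'x) dx = 0; and by product-to-sum, ∫_0^π sin(nx)cos(n'x) dx = ½∫_0^π [sin((n+n')x) + sin((n−n')x)] dx, which is 0 when n+n' is even and 2n/(n²−n'²) when n+n' is odd (it need not vanish on (0, π)).
  u² squared terms: (1)²·∫sin(x)² dx = 1·π/2 = π/2.
  So ∫_0^π u² dx = π/2.
  (u')² squared terms: (1)²·∫cos(x)² dx = 1·π/2 = π/2.
  So ∫_0^π (u')² dx = π/2.
||u||_{H^1}^2 = (π/2) + (π/2) = π.


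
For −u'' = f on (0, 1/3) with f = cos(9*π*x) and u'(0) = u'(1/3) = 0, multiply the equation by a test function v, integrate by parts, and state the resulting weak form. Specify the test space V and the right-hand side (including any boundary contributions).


V = H^1(0, 1/3) (no boundary constraint on v; u is determined up to an additive constant); weak form: ∫_0^1/3 u'v' dx = ∫_0^1/3 (cos(9*π*x)) v dx for all v ∈ V.

Multiply both sides by a test function v and integrate from 0 to 1/3:
  ∫_0^1/3 −u''(x) v(x) dx = ∫_0^1/3 f(x) v(x) dx.
Integrate the LHS by parts once:
  ∫_0^1/3 −u'' v dx = −[u'(x) v(x)]_0^1/3 + ∫_0^1/3 u'(x) v'(x) dx.
Thus ∫_0^1/3 u'(x) v'(x) dx = ∫_0^1/3 f(x) v(x) dx + [u'(x) v(x)]_0^1/3.
Choose V so that boundary terms are either known or forced to vanish.
u has homogeneous Neumann: u'(0) = u'(1/3) = 0. So [u' v]_0^1/3 = 0·v(1/3) − 0·v(0) = 0 for any v; take V = H^1(0, 1/3).
Weak formulation: find u (satisfying any essential BC) such that ∫_0^1/3 u'(x) v'(x) dx = ∫_0^1/3 f v dx for all v ∈ V (homogeneous Neumann, so boundary terms vanish).
Substituting f(x) = cos(9*π*x), the right-hand side is ∫_0^1/3 (cos(9*π*x)) v dx.
Compatibility check (pure Neumann): taking v ≡ 1 ∈ V gives 0 = ∫_0^1/3 f dx + (0) − (0), i.e. ∫_0^1/3 f dx must equal u'(0) − u'(1/3) = 0. Indeed ∫_0^1/3 (cos(9*π*x)) dx = 0, so the data are compatible. The solution is then unique only up to an additive constant (fix it e.g. by requiring ∫_0^1/3 u dx = 0).


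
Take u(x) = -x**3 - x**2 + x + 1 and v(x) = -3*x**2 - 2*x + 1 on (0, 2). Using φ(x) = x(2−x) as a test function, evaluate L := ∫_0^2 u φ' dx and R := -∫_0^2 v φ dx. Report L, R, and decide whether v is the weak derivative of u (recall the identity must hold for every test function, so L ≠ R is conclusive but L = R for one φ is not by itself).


LHS = 92/15, RHS = 92/15. Yes, v = u' weakly.

u(x) = -x**3 - x**2 + x + 1, classical derivative u'(x) = -3*x**2 - 2*x + 1.
φ(x) = x(2−x), so φ'(x) = 2 - 2*x.
Note φ(0) = φ(2) = 0, so the boundary term u·φ vanishes.
LHS = ∫_0^2 u(x) φ'(x) dx = ∫_0^2 (2*x^4 - 4*x^2 + 2) dx. Term by term:
  ∫_0^2 2*x^4 dx = 64/5;  ∫_0^2 -4*x^2 dx = -32/3;  ∫_0^2 2 dx = 4.
Sum: 64/5 − 32/3 + 4 = 92/15.
So LHS = 92/15.
∫_0^2 v(x) φ(x) dx = ∫_0^2 (3*x^4 - 4*x^3 - 5*x^2 + 2*x) dx. Term by term:
  ∫_0^2 3*x^4 dx = 96/5;  ∫_0^2 -4*x^3 dx = -16;  ∫_0^2 -5*x^2 dx = -40/3;
  ∫_0^2 2*x dx = 4.
Sum: 96/5 − 16 − 40/3 + 4 = -92/15.
So RHS = -∫_0^2 v(x) φ(x) dx = 92/15.
LHS = RHS, so the identity holds for this test φ.
Moreover u is smooth here and v(x) = u'(x) = -3*x**2 - 2*x + 1 pointwise, so the identity holds for every test function. Hence v is the weak derivative of u.


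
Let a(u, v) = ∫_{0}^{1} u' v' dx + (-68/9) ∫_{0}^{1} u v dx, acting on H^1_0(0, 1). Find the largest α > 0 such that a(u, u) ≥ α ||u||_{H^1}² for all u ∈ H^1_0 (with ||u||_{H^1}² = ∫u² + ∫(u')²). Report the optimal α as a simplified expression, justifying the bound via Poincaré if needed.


α = (-68/9 + π^2)/(1 + π^2)

Coercivity of a(·,·) on H^1_0(0, 1) means a(u, u) ≥ α ||u||_{H^1}² for every u ∈ H^1_0.
The interval has length L = 1, and Poincaré/coercivity depend only on L. Here a(u, u) = ∫(u')² + (-68/9)·∫u².
Here c = -68/9 < 0 with |c| < (π/L)² = π^2, so coercivity still holds. The condition a(u,u) ≥ α||u||_{H^1}² reads (1−α)∫(u')² ≥ (α−c)∫u². Any admissible α is ≤ 1 (rapidly oscillating u have ∫u²/∫(u')² → 0), and α = 1 would force 0 ≥ (1−c)∫u², impossible since c < 1; so 1−α > 0. By the sharp Poincaré inequality on H^1_0 of an interval of length L, ∫(u')² ≥ (π/L)²∫u² with equality for the first sine mode sin(π(x−x₀)/L) (x₀ the left endpoint), so the inequality holds for all u iff (1−α)(π/L)² ≥ α − c, i.e. α ≤ ((π/L)² + c)/((π/L)² + 1) = (1 + c(L/π)²)/(1 + (L/π)²). (Direct route, valid since c ≤ 0: Poincaré gives c∫u² ≥ c(L/π)²∫(u')², so a(u,u) ≥ (1 + c(L/π)²)∫(u')², while ||u||_{H^1}² ≤ (1 + (L/π)²)∫(u')²; dividing yields the same α.) With (π/L)² = π^2 and c = -68/9, the largest admissible constant is α = ((π/L)² + c)/((π/L)² + 1).
Simplifying, α = (-68/9 + π^2)/(1 + π^2).


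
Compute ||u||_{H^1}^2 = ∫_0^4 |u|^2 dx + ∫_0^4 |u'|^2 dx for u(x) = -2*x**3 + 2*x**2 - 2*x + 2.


||u||_{H^1}^2 = 370464/35

The H^1 norm (squared) on an interval (0, L) is
  ||u||_{H^1}^2 = ∫_0^L u(x)^2 dx + ∫_0^L u'(x)^2 dx.
Compute u'(x) = -6*x**2 + 4*x - 2.
Then u(x)^2 = 4*x**6 - 8*x**5 + 12*x**4 - 16*x**3 + 12*x**2 - 8*x + 4 and u'(x)^2 = 36*x**4 - 48*x**3 + 40*x**2 - 16*x + 4.
Integrate each monomial from 0 to 4 using ∫_0^4 c·x^n dx = c·4^(n+1)/(n+1):
  ∫_0^4 u(x)^2 dx = ∫_0^4 (4*x^6 - 8*x^5 + 12*x^4 - 16*x^3 + 12*x^2 - 8*x + 4) dx. Term by term:
    ∫_0^4 4*x^6 dx = 65536/7;  ∫_0^4 -8*x^5 dx = -16384/3;  ∫_0^4 12*x^4 dx = 12288/5;
    ∫_0^4 -16*x^3 dx = -1024;  ∫_0^4 12*x^2 dx = 256;  ∫_0^4 -8*x dx = -64;
    ∫_0^4 4 dx = 16.
  Sum: 65536/7 − 16384/3 + 12288/5 − 1024 + 256 − 64 + 16 = 581968/105.
  ∫_0^4 u'(x)^2 dx = ∫_0^4 (36*x^4 - 48*x^3 + 40*x^2 - 16*x + 4) dx. Term by term:
    ∫_0^4 36*x^4 dx = 36864/5;  ∫_0^4 -48*x^3 dx = -3072;  ∫_0^4 40*x^2 dx = 2560/3;
    ∫_0^4 -16*x dx = -128;  ∫_0^4 4 dx = 16.
  Sum: 36864/5 − 3072 + 2560/3 − 128 + 16 = 75632/15.
Adding: ||u||_{H^1}^2 = 581968/105 + 75632/15 = 370464/35.


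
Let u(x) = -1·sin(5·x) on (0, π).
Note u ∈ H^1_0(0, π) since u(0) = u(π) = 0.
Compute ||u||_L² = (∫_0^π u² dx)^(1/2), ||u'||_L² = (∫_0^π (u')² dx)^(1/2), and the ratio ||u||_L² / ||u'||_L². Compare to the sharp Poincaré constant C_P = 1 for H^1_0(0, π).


||u||_L² / ||u'||_L² = 1/5 < C_P = 1.

u(x) = -1·sin(5·x), so u'(x) = -5*cos(5*x).
Writing u(x) = A·sin(kπx/L) with A = -1 and k = 5, use ∫_0^L sin²(kπx/L) dx = L/2 and ∫_0^L cos²(kπx/L) dx = L/2.
u² = 1·sin²(5·x) and (u')² = 25·cos²(5·x), and each of sin², cos² integrates to L/2 = π/2 over (0, π).
∫_0^π u² dx = π/2, so ||u||_L² = sqrt(2)*sqrt(π)/2.
∫_0^π (u')² dx = 25*π/2, so ||u'||_L² = 5*sqrt(2)*sqrt(π)/2.
Ratio ||u||_L² / ||u'||_L² = 1/5.
Sharp Poincaré constant on H^1_0(0, π) is C_P = L/π = 1, achieved by sin(x).
This is the k = 5 harmonic; the ratio L/(kπ) is strictly less than C_P = L/π, consistent with the sharp inequality ||u||_L² ≤ C_P ||u'||_L².


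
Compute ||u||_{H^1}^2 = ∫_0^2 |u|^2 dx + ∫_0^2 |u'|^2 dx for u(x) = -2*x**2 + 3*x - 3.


||u||_{H^1}^2 = 424/15

The H^1 norm (squared) on an interval (0, L) is
  ||u||_{H^1}^2 = ∫_0^L u(x)^2 dx + ∫_0^L u'(x)^2 dx.
Compute u'(x) = 3 - 4*x.
Then u(x)^2 = 4*x**4 - 12*x**3 + 21*x**2 - 18*x + 9 and u'(x)^2 = 16*x**2 - 24*x + 9.
Integrate each monomial from 0 to 2 using ∫_0^2 c·x^n dx = c·2^(n+1)/(n+1):
  ∫_0^2 u(x)^2 dx = ∫_0^2 (4*x^4 - 12*x^3 + 21*x^2 - 18*x + 9) dx. Term by term:
    ∫_0^2 4*x^4 dx = 128/5;  ∫_0^2 -12*x^3 dx = -48;  ∫_0^2 21*x^2 dx = 56;
    ∫_0^2 -18*x dx = -36;  ∫_0^2 9 dx = 18.
  Sum: 128/5 − 48 + 56 − 36 + 18 = 78/5.
  ∫_0^2 u'(x)^2 dx = ∫_0^2 (16*x^2 - 24*x + 9) dx. Term by term:
    ∫_0^2 16*x^2 dx = 128/3;  ∫_0^2 -24*x dx = -48;  ∫_0^2 9 dx = 18.
  Sum: 128/3 − 48 + 18 = 38/3.
Adding: ||u||_{H^1}^2 = 78/5 + 38/3 = 424/15.


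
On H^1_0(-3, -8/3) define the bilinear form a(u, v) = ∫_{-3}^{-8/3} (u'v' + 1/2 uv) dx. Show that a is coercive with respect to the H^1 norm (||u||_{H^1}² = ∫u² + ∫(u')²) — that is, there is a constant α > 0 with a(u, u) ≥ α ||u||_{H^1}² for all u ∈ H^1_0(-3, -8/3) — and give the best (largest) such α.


α = (1 + 18*π^2)/(2*(1 + 9*π^2))

Coercivity of a(·,·) on H^1_0(-3, -8/3) means a(u, u) ≥ α ||u||_{H^1}² for every u ∈ H^1_0.
The interval has length L = 1/3, and Poincaré/coercivity depend only on L. Here a(u, u) = ∫(u')² + (1/2)·∫u².
Here 0 < c = 1/2 < 1. The condition a(u,u) ≥ α||u||_{H^1}² reads (1−α)∫(u')² ≥ (α−c)∫u². Any admissible α is ≤ 1 (rapidly oscillating u have ∫u²/∫(u')² → 0), and α = 1 would force 0 ≥ (1−c)∫u², impossible since c < 1; so 1−α > 0. By the sharp Poincaré inequality on H^1_0 of an interval of length L, ∫(u')² ≥ (π/L)²∫u² with equality for the first sine mode sin(π(x−x₀)/L) (x₀ the left endpoint), so the inequality holds for all u iff (1−α)(π/L)² ≥ α − c, i.e. α ≤ ((π/L)² + c)/((π/L)² + 1) = (1 + c(L/π)²)/(1 + (L/π)²). With (π/L)² = 9*π^2 and c = 1/2, the largest admissible constant is α = ((π/L)² + c)/((π/L)² + 1).
Simplifying, α = (1 + 18*π^2)/(2*(1 + 9*π^2)).
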